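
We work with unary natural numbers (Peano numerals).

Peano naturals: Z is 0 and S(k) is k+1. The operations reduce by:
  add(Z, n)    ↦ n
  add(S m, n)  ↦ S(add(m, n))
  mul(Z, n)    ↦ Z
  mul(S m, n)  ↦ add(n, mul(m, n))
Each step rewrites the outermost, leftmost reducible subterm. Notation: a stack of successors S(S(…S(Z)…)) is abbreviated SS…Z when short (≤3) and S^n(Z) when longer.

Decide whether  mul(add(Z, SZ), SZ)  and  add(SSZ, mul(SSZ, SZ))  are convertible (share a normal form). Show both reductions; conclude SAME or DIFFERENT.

Answer: DIFFERENT — A ⇓ SZ, B ⇓ S^4(Z)

Derivation:
Term A:
  start: mul(add(Z, SZ), SZ)
  →1  mul(SZ, SZ)
  →2  add(SZ, mul(Z, SZ))
  →3  S(add(Z, mul(Z, SZ)))
  →4  S(mul(Z, SZ))
  →5  SZ

Term B:
  start: add(SSZ, mul(SSZ, SZ))
  →1  S(add(SZ, mul(SSZ, SZ)))
  →2  S(S(add(Z, mul(SSZ, SZ))))
  →3  S(S(mul(SSZ, SZ)))
  →4  S(S(add(SZ, mul(SZ, SZ))))
  →5  S(S(S(add(Z, mul(SZ, SZ)))))
  →6  S(S(S(mul(SZ, SZ))))
  →7  S(S(S(add(SZ, mul(Z, SZ)))))
  →8  S(S(S(S(add(Z, mul(Z, SZ))))))
  →9  S(S(S(S(mul(Z, SZ)))))
  →10  S^4(Z)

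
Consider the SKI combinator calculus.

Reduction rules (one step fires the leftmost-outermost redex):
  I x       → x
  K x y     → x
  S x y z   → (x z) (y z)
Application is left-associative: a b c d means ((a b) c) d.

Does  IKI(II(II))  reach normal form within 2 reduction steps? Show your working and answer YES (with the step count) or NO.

Answer: YES — reaches normal form I in 2 ≤ 2 steps

Reduction:
  start: IKI(II(II))
  [1] KI(II(II))
  [2] I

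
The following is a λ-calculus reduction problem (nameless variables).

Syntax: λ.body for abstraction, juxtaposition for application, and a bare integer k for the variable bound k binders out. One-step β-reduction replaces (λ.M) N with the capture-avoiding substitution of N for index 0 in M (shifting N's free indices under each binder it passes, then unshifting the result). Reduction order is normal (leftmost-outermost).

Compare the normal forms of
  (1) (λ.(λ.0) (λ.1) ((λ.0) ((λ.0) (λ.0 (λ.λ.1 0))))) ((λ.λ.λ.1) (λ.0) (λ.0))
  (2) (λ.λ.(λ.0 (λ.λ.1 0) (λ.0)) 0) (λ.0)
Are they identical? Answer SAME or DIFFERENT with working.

Term A:
  start: (λ.(λ.0) (λ.1) ((λ.0) ((λ.0) (λ.0 (λ.λ.1 0))))) ((λ.λ.λ.1) (λ.0) (λ.0))
  step 1: (λ.0) (λ.(λ.λ.λ.1) (λ.0) (λ.0)) ((λ.0) ((λ.0) (λ.0 (λ.λ.1 0))))
  step 2: (λ.(λ.λ.λ.1) (λ.0) (λ.0)) ((λ.0) ((λ.0) (λ.0 (λ.λ.1 0))))
  step 3: (λ.λ.λ.1) (λ.0) (λ.0)
  step 4: (λ.λ.1) (λ.0)
  step 5: λ.λ.0

Term B:
  start: (λ.λ.(λ.0 (λ.λ.1 0) (λ.0)) 0) (λ.0)
  step 1: λ.(λ.0 (λ.λ.1 0) (λ.0)) 0
  step 2: λ.0 (λ.λ.1 0) (λ.0)

Answer: DIFFERENT — A ⇓ λ.λ.0, B ⇓ λ.0 (λ.λ.1 0) (λ.0)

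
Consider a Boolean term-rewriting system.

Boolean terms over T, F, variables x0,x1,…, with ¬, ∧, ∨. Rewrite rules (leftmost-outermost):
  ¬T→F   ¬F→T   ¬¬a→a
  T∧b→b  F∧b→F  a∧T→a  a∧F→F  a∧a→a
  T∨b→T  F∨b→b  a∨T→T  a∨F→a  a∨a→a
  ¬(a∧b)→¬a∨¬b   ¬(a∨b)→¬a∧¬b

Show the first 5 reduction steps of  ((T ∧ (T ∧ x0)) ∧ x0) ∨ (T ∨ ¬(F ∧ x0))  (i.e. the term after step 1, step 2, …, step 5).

Answer: after 5 steps: T

Derivation:
  start: ((T ∧ (T ∧ x0)) ∧ x0) ∨ (T ∨ ¬(F ∧ x0))
  →1  ((T ∧ x0) ∧ x0) ∨ (T ∨ ¬(F ∧ x0))
  →2  (x0 ∧ x0) ∨ (T ∨ ¬(F ∧ x0))
  →3  x0 ∨ (T ∨ ¬(F ∧ x0))
  →4  x0 ∨ T
  →5  T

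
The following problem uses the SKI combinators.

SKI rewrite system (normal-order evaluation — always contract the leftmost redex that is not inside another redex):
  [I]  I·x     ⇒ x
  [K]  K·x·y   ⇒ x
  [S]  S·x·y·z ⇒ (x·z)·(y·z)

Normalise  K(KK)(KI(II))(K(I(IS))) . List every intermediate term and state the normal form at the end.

Answer: normal form = K  (in 2 steps)

Derivation:
  start: K(KK)(KI(II))(K(I(IS)))
  step 1: KK(K(I(IS)))
  step 2: K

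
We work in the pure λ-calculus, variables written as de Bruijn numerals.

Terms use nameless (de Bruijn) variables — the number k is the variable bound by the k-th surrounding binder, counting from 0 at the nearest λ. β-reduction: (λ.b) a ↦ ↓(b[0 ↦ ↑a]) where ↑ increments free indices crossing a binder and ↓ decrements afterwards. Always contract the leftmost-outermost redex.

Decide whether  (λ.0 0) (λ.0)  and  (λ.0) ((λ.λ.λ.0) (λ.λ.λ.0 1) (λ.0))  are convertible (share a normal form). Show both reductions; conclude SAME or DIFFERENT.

Term A:
  start: (λ.0 0) (λ.0)
  [1] (λ.0) (λ.0)
  [2] λ.0

Term B:
  start: (λ.0) ((λ.λ.λ.0) (λ.λ.λ.0 1) (λ.0))
  [1] (λ.λ.λ.0) (λ.λ.λ.0 1) (λ.0)
  [2] (λ.λ.0) (λ.0)
  [3] λ.0

Answer: SAME — A ⇓ λ.0, B ⇓ λ.0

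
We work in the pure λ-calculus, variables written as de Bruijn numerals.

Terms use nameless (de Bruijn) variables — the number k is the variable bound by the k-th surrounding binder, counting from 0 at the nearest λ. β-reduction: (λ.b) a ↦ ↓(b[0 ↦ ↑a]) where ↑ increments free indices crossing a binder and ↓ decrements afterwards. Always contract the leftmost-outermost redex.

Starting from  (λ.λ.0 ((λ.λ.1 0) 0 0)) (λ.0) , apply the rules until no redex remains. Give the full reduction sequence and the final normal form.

  start: (λ.λ.0 ((λ.λ.1 0) 0 0)) (λ.0)
  step 1: λ.0 ((λ.λ.1 0) 0 0)
  step 2: λ.0 ((λ.1 0) 0)
  step 3: λ.0 (0 0)

Answer: normal form = λ.0 (0 0)  (in 3 steps)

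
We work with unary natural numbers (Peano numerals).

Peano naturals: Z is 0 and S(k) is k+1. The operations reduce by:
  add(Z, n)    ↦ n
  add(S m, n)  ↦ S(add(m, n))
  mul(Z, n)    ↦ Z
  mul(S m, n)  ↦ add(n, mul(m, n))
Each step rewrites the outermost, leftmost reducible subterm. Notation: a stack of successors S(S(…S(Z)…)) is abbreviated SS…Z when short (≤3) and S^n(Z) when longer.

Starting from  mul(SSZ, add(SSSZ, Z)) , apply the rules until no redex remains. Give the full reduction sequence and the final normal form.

  start: mul(SSZ, add(SSSZ, Z))
  [1] add(add(SSSZ, Z), mul(SZ, add(SSSZ, Z)))
  [2] add(S(add(SSZ, Z)), mul(SZ, add(SSSZ, Z)))
  [3] S(add(add(SSZ, Z), mul(SZ, add(SSSZ, Z))))
  [4] S(add(S(add(SZ, Z)), mul(SZ, add(SSSZ, Z))))
  [5] S(S(add(add(SZ, Z), mul(SZ, add(SSSZ, Z)))))
  [6] S(S(add(S(add(Z, Z)), mul(SZ, add(SSSZ, Z)))))
  [7] S(S(S(add(add(Z, Z), mul(SZ, add(SSSZ, Z))))))
  [8] S(S(S(add(Z, mul(SZ, add(SSSZ, Z))))))
  [9] S(S(S(mul(SZ, add(SSSZ, Z)))))
  [10] S(S(S(add(add(SSSZ, Z), mul(Z, add(SSSZ, Z))))))
  [11] S(S(S(add(S(add(SSZ, Z)), mul(Z, add(SSSZ, Z))))))
  [12] S(S(S(S(add(add(SSZ, Z), mul(Z, add(SSSZ, Z)))))))
  [13] S(S(S(S(add(S(add(SZ, Z)), mul(Z, add(SSSZ, Z)))))))
  [14] S(S(S(S(S(add(add(SZ, Z), mul(Z, add(SSSZ, Z))))))))
  [15] S(S(S(S(S(add(S(add(Z, Z)), mul(Z, add(SSSZ, Z))))))))
  [16] S(S(S(S(S(S(add(add(Z, Z), mul(Z, add(SSSZ, Z)))))))))
  [17] S(S(S(S(S(S(add(Z, mul(Z, add(SSSZ, Z)))))))))
  [18] S(S(S(S(S(S(mul(Z, add(SSSZ, Z))))))))
  [19] S^6(Z)

Answer: normal form = S^6(Z)  (in 19 steps)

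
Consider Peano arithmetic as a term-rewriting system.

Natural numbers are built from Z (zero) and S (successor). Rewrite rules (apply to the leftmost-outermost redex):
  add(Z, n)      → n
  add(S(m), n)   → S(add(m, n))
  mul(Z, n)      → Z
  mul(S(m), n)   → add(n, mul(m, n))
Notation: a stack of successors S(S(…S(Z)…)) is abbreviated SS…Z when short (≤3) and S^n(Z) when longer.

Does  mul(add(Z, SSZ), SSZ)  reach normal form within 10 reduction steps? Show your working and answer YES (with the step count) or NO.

  start: mul(add(Z, SSZ), SSZ)
  step 1: mul(SSZ, SSZ)
  step 2: add(SSZ, mul(SZ, SSZ))
  step 3: S(add(SZ, mul(SZ, SSZ)))
  step 4: S(S(add(Z, mul(SZ, SSZ))))
  step 5: S(S(mul(SZ, SSZ)))
  step 6: S(S(add(SSZ, mul(Z, SSZ))))
  step 7: S(S(S(add(SZ, mul(Z, SSZ)))))
  step 8: S(S(S(S(add(Z, mul(Z, SSZ))))))
  step 9: S(S(S(S(mul(Z, SSZ)))))
  step 10: S^4(Z)

Answer: YES — reaches normal form S^4(Z) in 10 ≤ 10 steps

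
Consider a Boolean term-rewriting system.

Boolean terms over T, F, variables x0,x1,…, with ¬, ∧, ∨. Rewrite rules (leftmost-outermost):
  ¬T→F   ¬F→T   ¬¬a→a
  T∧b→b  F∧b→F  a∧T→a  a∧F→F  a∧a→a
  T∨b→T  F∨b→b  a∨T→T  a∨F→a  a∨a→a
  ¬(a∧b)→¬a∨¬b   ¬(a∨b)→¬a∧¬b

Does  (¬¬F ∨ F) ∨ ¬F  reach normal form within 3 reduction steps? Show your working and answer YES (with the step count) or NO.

  start: (¬¬F ∨ F) ∨ ¬F
  →1  ¬¬F ∨ ¬F
  →2  F ∨ ¬F
  →3  ¬F

Answer: NO — after 3 steps the term is ¬F, not yet normal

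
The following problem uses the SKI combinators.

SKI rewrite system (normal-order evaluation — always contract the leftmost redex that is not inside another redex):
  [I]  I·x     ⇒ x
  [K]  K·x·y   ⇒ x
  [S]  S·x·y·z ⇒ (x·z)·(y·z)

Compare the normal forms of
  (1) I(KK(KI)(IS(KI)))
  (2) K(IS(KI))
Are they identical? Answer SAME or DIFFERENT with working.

Term A:
  start: I(KK(KI)(IS(KI)))
  [1] KK(KI)(IS(KI))
  [2] K(IS(KI))
  [3] K(S(KI))

Term B:
  start: K(IS(KI))
  [1] K(S(KI))

Answer: SAME — A ⇓ K(S(KI)), B ⇓ K(S(KI))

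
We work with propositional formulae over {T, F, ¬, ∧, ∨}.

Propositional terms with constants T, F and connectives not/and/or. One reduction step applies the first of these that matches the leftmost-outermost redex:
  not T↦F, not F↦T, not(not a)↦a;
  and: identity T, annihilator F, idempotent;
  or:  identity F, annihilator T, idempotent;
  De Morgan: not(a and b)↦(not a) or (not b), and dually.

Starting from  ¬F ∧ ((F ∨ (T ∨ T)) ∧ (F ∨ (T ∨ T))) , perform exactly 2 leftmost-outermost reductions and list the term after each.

  start: ¬F ∧ ((F ∨ (T ∨ T)) ∧ (F ∨ (T ∨ T)))
  step 1: T ∧ ((F ∨ (T ∨ T)) ∧ (F ∨ (T ∨ T)))
  step 2: (F ∨ (T ∨ T)) ∧ (F ∨ (T ∨ T))

Answer: after 2 steps: (F ∨ (T ∨ T)) ∧ (F ∨ (T ∨ T))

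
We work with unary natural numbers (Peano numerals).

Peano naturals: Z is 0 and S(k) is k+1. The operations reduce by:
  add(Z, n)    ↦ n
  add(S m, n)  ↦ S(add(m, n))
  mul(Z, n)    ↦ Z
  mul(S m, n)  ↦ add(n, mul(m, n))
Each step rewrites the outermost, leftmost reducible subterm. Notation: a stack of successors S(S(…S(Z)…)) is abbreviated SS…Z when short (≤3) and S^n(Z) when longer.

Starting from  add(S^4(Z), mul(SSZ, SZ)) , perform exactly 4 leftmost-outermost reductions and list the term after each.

Answer: after 4 steps: S(S(S(S(add(Z, mul(SSZ, SZ))))))

Reduction:
  start: add(S^4(Z), mul(SSZ, SZ))
  step 1: S(add(SSSZ, mul(SSZ, SZ)))
  step 2: S(S(add(SSZ, mul(SSZ, SZ))))
  step 3: S(S(S(add(SZ, mul(SSZ, SZ)))))
  step 4: S(S(S(S(add(Z, mul(SSZ, SZ))))))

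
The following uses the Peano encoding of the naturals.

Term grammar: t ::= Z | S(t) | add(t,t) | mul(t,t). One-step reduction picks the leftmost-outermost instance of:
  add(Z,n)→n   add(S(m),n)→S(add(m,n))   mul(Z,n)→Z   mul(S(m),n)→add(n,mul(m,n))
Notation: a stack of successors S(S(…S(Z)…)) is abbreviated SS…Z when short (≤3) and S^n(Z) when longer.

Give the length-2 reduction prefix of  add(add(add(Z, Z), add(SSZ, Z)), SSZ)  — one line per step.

  start: add(add(add(Z, Z), add(SSZ, Z)), SSZ)
  →1  add(add(Z, add(SSZ, Z)), SSZ)
  →2  add(add(SSZ, Z), SSZ)

Answer: after 2 steps: add(add(SSZ, Z), SSZ)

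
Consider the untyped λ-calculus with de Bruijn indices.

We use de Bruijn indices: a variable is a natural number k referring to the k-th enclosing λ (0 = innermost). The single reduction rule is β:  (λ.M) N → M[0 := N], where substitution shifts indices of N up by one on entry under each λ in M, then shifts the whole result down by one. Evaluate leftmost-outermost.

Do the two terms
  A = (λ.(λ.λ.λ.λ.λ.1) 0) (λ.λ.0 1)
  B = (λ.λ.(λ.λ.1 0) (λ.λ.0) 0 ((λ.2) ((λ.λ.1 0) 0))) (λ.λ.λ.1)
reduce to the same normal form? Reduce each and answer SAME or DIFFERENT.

Answer: SAME — A ⇓ λ.λ.λ.λ.1, B ⇓ λ.λ.λ.λ.1

Reduction:
Term A:
  start: (λ.(λ.λ.λ.λ.λ.1) 0) (λ.λ.0 1)
  step 1: (λ.λ.λ.λ.λ.1) (λ.λ.0 1)
  step 2: λ.λ.λ.λ.1

Term B:
  start: (λ.λ.(λ.λ.1 0) (λ.λ.0) 0 ((λ.2) ((λ.λ.1 0) 0))) (λ.λ.λ.1)
  step 1: λ.(λ.λ.1 0) (λ.λ.0) 0 ((λ.λ.λ.λ.1) ((λ.λ.1 0) 0))
  step 2: λ.(λ.(λ.λ.0) 0) 0 ((λ.λ.λ.λ.1) ((λ.λ.1 0) 0))
  step 3: λ.(λ.λ.0) 0 ((λ.λ.λ.λ.1) ((λ.λ.1 0) 0))
  step 4: λ.(λ.0) ((λ.λ.λ.λ.1) ((λ.λ.1 0) 0))
  step 5: λ.(λ.λ.λ.λ.1) ((λ.λ.1 0) 0)
  step 6: λ.λ.λ.λ.1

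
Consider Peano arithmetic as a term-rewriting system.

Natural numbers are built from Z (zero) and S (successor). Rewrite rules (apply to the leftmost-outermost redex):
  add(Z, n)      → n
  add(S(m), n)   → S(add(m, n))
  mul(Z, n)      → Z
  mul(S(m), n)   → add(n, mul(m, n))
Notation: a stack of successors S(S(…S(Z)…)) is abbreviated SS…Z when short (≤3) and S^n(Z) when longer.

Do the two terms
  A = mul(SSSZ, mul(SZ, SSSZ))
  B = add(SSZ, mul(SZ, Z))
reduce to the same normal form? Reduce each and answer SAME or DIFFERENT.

Term A:
  start: mul(SSSZ, mul(SZ, SSSZ))
  step 1: add(mul(SZ, SSSZ), mul(SSZ, mul(SZ, SSSZ)))
  step 2: add(add(SSSZ, mul(Z, SSSZ)), mul(SSZ, mul(SZ, SSSZ)))
  step 3: add(S(add(SSZ, mul(Z, SSSZ))), mul(SSZ, mul(SZ, SSSZ)))
  step 4: S(add(add(SSZ, mul(Z, SSSZ)), mul(SSZ, mul(SZ, SSSZ))))
  step 5: S(add(S(add(SZ, mul(Z, SSSZ))), mul(SSZ, mul(SZ, SSSZ))))
  step 6: S(S(add(add(SZ, mul(Z, SSSZ)), mul(SSZ, mul(SZ, SSSZ)))))
  step 7: S(S(add(S(add(Z, mul(Z, SSSZ))), mul(SSZ, mul(SZ, SSSZ)))))
  step 8: S(S(S(add(add(Z, mul(Z, SSSZ)), mul(SSZ, mul(SZ, SSSZ))))))
  step 9: S(S(S(add(mul(Z, SSSZ), mul(SSZ, mul(SZ, SSSZ))))))
  step 10: S(S(S(add(Z, mul(SSZ, mul(SZ, SSSZ))))))
  step 11: S(S(S(mul(SSZ, mul(SZ, SSSZ)))))
  step 12: S(S(S(add(mul(SZ, SSSZ), mul(SZ, mul(SZ, SSSZ))))))
  step 13: S(S(S(add(add(SSSZ, mul(Z, SSSZ)), mul(SZ, mul(SZ, SSSZ))))))
  step 14: S(S(S(add(S(add(SSZ, mul(Z, SSSZ))), mul(SZ, mul(SZ, SSSZ))))))
  step 15: S(S(S(S(add(add(SSZ, mul(Z, SSSZ)), mul(SZ, mul(SZ, SSSZ)))))))
  step 16: S(S(S(S(add(S(add(SZ, mul(Z, SSSZ))), mul(SZ, mul(SZ, SSSZ)))))))
  step 17: S(S(S(S(S(add(add(SZ, mul(Z, SSSZ)), mul(SZ, mul(SZ, SSSZ))))))))
  step 18: S(S(S(S(S(add(S(add(Z, mul(Z, SSSZ))), mul(SZ, mul(SZ, SSSZ))))))))
  step 19: S(S(S(S(S(S(add(add(Z, mul(Z, SSSZ)), mul(SZ, mul(SZ, SSSZ)))))))))
  step 20: S(S(S(S(S(S(add(mul(Z, SSSZ), mul(SZ, mul(SZ, SSSZ)))))))))
  step 21: S(S(S(S(S(S(add(Z, mul(SZ, mul(SZ, SSSZ)))))))))
  step 22: S(S(S(S(S(S(mul(SZ, mul(SZ, SSSZ))))))))
  step 23: S(S(S(S(S(S(add(mul(SZ, SSSZ), mul(Z, mul(SZ, SSSZ)))))))))
  step 24: S(S(S(S(S(S(add(add(SSSZ, mul(Z, SSSZ)), mul(Z, mul(SZ, SSSZ)))))))))
  step 25: S(S(S(S(S(S(add(S(add(SSZ, mul(Z, SSSZ))), mul(Z, mul(SZ, SSSZ)))))))))
  step 26: S(S(S(S(S(S(S(add(add(SSZ, mul(Z, SSSZ)), mul(Z, mul(SZ, SSSZ))))))))))
  step 27: S(S(S(S(S(S(S(add(S(add(SZ, mul(Z, SSSZ))), mul(Z, mul(SZ, SSSZ))))))))))
  step 28: S(S(S(S(S(S(S(S(add(add(SZ, mul(Z, SSSZ)), mul(Z, mul(SZ, SSSZ)))))))))))
  step 29: S(S(S(S(S(S(S(S(add(S(add(Z, mul(Z, SSSZ))), mul(Z, mul(SZ, SSSZ)))))))))))
  step 30: S(S(S(S(S(S(S(S(S(add(add(Z, mul(Z, SSSZ)), mul(Z, mul(SZ, SSSZ))))))))))))
  step 31: S(S(S(S(S(S(S(S(S(add(mul(Z, SSSZ), mul(Z, mul(SZ, SSSZ))))))))))))
  step 32: S(S(S(S(S(S(S(S(S(add(Z, mul(Z, mul(SZ, SSSZ))))))))))))
  step 33: S(S(S(S(S(S(S(S(S(mul(Z, mul(SZ, SSSZ)))))))))))
  step 34: S^9(Z)

Term B:
  start: add(SSZ, mul(SZ, Z))
  step 1: S(add(SZ, mul(SZ, Z)))
  step 2: S(S(add(Z, mul(SZ, Z))))
  step 3: S(S(mul(SZ, Z)))
  step 4: S(S(add(Z, mul(Z, Z))))
  step 5: S(S(mul(Z, Z)))
  step 6: SSZ

Answer: DIFFERENT — A ⇓ S^9(Z), B ⇓ SSZ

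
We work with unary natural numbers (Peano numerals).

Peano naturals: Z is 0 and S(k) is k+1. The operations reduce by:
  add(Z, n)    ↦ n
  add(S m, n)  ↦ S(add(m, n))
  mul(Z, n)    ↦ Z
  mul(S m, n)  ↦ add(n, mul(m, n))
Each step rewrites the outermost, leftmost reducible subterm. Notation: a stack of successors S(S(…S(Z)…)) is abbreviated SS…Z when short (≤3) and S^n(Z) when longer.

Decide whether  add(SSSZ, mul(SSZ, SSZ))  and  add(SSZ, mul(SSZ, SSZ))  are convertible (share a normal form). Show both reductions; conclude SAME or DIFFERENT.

Answer: DIFFERENT — A ⇓ S^7(Z), B ⇓ S^6(Z)

Reduction:
Term A:
  start: add(SSSZ, mul(SSZ, SSZ))
  [1] S(add(SSZ, mul(SSZ, SSZ)))
  [2] S(S(add(SZ, mul(SSZ, SSZ))))
  [3] S(S(S(add(Z, mul(SSZ, SSZ)))))
  [4] S(S(S(mul(SSZ, SSZ))))
  [5] S(S(S(add(SSZ, mul(SZ, SSZ)))))
  [6] S(S(S(S(add(SZ, mul(SZ, SSZ))))))
  [7] S(S(S(S(S(add(Z, mul(SZ, SSZ)))))))
  [8] S(S(S(S(S(mul(SZ, SSZ))))))
  [9] S(S(S(S(S(add(SSZ, mul(Z, SSZ)))))))
  [10] S(S(S(S(S(S(add(SZ, mul(Z, SSZ))))))))
  [11] S(S(S(S(S(S(S(add(Z, mul(Z, SSZ)))))))))
  [12] S(S(S(S(S(S(S(mul(Z, SSZ))))))))
  [13] S^7(Z)

Term B:
  start: add(SSZ, mul(SSZ, SSZ))
  [1] S(add(SZ, mul(SSZ, SSZ)))
  [2] S(S(add(Z, mul(SSZ, SSZ))))
  [3] S(S(mul(SSZ, SSZ)))
  [4] S(S(add(SSZ, mul(SZ, SSZ))))
  [5] S(S(S(add(SZ, mul(SZ, SSZ)))))
  [6] S(S(S(S(add(Z, mul(SZ, SSZ))))))
  [7] S(S(S(S(mul(SZ, SSZ)))))
  [8] S(S(S(S(add(SSZ, mul(Z, SSZ))))))
  [9] S(S(S(S(S(add(SZ, mul(Z, SSZ)))))))
  [10] S(S(S(S(S(S(add(Z, mul(Z, SSZ))))))))
  [11] S(S(S(S(S(S(mul(Z, SSZ)))))))
  [12] S^6(Z)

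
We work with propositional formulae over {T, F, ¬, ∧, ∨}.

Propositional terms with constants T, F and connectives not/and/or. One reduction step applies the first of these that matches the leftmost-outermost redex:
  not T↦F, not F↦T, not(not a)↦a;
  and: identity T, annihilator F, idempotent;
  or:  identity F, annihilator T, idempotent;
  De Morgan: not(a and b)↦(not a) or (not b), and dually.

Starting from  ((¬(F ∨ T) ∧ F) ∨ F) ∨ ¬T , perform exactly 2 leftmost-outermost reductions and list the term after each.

  start: ((¬(F ∨ T) ∧ F) ∨ F) ∨ ¬T
  [1] (¬(F ∨ T) ∧ F) ∨ ¬T
  [2] F ∨ ¬T

Answer: after 2 steps: F ∨ ¬T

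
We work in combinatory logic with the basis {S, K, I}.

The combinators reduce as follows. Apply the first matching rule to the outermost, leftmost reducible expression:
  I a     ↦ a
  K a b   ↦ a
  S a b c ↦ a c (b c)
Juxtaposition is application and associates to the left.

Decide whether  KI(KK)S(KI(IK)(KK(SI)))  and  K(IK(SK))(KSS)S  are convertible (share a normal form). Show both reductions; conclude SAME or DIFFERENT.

Term A:
  start: KI(KK)S(KI(IK)(KK(SI)))
  →1  IS(KI(IK)(KK(SI)))
  →2  S(KI(IK)(KK(SI)))
  →3  S(I(KK(SI)))
  →4  S(KK(SI))
  →5  SK

Term B:
  start: K(IK(SK))(KSS)S
  →1  IK(SK)S
  →2  K(SK)S
  →3  SK

Answer: SAME — A ⇓ SK, B ⇓ SK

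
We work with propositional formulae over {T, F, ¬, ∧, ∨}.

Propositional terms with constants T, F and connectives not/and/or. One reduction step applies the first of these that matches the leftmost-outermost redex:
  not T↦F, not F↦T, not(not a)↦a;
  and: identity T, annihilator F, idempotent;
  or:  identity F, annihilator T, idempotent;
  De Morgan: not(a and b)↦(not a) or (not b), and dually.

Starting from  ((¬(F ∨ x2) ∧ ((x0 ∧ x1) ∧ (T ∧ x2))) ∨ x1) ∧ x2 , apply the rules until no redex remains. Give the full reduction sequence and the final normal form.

  start: ((¬(F ∨ x2) ∧ ((x0 ∧ x1) ∧ (T ∧ x2))) ∨ x1) ∧ x2
  step 1: (((¬F ∧ ¬x2) ∧ ((x0 ∧ x1) ∧ (T ∧ x2))) ∨ x1) ∧ x2
  step 2: (((T ∧ ¬x2) ∧ ((x0 ∧ x1) ∧ (T ∧ x2))) ∨ x1) ∧ x2
  step 3: ((¬x2 ∧ ((x0 ∧ x1) ∧ (T ∧ x2))) ∨ x1) ∧ x2
  step 4: ((¬x2 ∧ ((x0 ∧ x1) ∧ x2)) ∨ x1) ∧ x2

Answer: normal form = ((¬x2 ∧ ((x0 ∧ x1) ∧ x2)) ∨ x1) ∧ x2  (in 4 steps)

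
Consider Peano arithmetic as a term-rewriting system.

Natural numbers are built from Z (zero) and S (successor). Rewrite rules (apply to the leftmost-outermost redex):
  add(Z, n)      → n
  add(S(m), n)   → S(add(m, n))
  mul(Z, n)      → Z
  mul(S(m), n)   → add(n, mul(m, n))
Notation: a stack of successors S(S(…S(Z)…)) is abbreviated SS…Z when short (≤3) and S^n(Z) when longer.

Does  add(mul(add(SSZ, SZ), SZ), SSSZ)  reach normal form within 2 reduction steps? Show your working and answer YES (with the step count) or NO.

Answer: NO — after 2 steps the term is add(add(SZ, mul(add(SZ, SZ), SZ)), SSSZ), not yet normal

Derivation:
  start: add(mul(add(SSZ, SZ), SZ), SSSZ)
  step 1: add(mul(S(add(SZ, SZ)), SZ), SSSZ)
  step 2: add(add(SZ, mul(add(SZ, SZ), SZ)), SSSZ)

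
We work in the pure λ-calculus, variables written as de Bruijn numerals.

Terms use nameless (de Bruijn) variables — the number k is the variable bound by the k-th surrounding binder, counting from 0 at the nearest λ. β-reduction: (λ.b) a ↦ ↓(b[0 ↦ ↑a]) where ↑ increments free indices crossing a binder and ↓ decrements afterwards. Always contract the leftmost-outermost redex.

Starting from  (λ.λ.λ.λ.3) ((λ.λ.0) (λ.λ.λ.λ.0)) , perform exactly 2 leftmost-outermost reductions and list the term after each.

  start: (λ.λ.λ.λ.3) ((λ.λ.0) (λ.λ.λ.λ.0))
  step 1: λ.λ.λ.(λ.λ.0) (λ.λ.λ.λ.0)
  step 2: λ.λ.λ.λ.0

Answer: after 2 steps: λ.λ.λ.λ.0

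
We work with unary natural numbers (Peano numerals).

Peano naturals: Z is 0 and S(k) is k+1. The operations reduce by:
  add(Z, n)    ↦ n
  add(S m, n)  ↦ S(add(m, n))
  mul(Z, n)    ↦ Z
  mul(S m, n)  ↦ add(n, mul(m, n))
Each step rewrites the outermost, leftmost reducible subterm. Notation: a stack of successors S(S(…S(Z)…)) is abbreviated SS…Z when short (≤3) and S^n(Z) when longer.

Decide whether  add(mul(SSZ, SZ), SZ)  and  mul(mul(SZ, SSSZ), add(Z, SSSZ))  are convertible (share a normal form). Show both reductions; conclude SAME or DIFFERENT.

Term A:
  start: add(mul(SSZ, SZ), SZ)
  step 1: add(add(SZ, mul(SZ, SZ)), SZ)
  step 2: add(S(add(Z, mul(SZ, SZ))), SZ)
  step 3: S(add(add(Z, mul(SZ, SZ)), SZ))
  step 4: S(add(mul(SZ, SZ), SZ))
  step 5: S(add(add(SZ, mul(Z, SZ)), SZ))
  step 6: S(add(S(add(Z, mul(Z, SZ))), SZ))
  step 7: S(S(add(add(Z, mul(Z, SZ)), SZ)))
  step 8: S(S(add(mul(Z, SZ), SZ)))
  step 9: S(S(add(Z, SZ)))
  step 10: SSSZ

Term B:
  start: mul(mul(SZ, SSSZ), add(Z, SSSZ))
  step 1: mul(add(SSSZ, mul(Z, SSSZ)), add(Z, SSSZ))
  step 2: mul(S(add(SSZ, mul(Z, SSSZ))), add(Z, SSSZ))
  step 3: add(add(Z, SSSZ), mul(add(SSZ, mul(Z, SSSZ)), add(Z, SSSZ)))
  step 4: add(SSSZ, mul(add(SSZ, mul(Z, SSSZ)), add(Z, SSSZ)))
  step 5: S(add(SSZ, mul(add(SSZ, mul(Z, SSSZ)), add(Z, SSSZ))))
  step 6: S(S(add(SZ, mul(add(SSZ, mul(Z, SSSZ)), add(Z, SSSZ)))))
  step 7: S(S(S(add(Z, mul(add(SSZ, mul(Z, SSSZ)), add(Z, SSSZ))))))
  step 8: S(S(S(mul(add(SSZ, mul(Z, SSSZ)), add(Z, SSSZ)))))
  step 9: S(S(S(mul(S(add(SZ, mul(Z, SSSZ))), add(Z, SSSZ)))))
  step 10: S(S(S(add(add(Z, SSSZ), mul(add(SZ, mul(Z, SSSZ)), add(Z, SSSZ))))))
  step 11: S(S(S(add(SSSZ, mul(add(SZ, mul(Z, SSSZ)), add(Z, SSSZ))))))
  step 12: S(S(S(S(add(SSZ, mul(add(SZ, mul(Z, SSSZ)), add(Z, SSSZ)))))))
  step 13: S(S(S(S(S(add(SZ, mul(add(SZ, mul(Z, SSSZ)), add(Z, SSSZ))))))))
  step 14: S(S(S(S(S(S(add(Z, mul(add(SZ, mul(Z, SSSZ)), add(Z, SSSZ)))))))))
  step 15: S(S(S(S(S(S(mul(add(SZ, mul(Z, SSSZ)), add(Z, SSSZ))))))))
  step 16: S(S(S(S(S(S(mul(S(add(Z, mul(Z, SSSZ))), add(Z, SSSZ))))))))
  step 17: S(S(S(S(S(S(add(add(Z, SSSZ), mul(add(Z, mul(Z, SSSZ)), add(Z, SSSZ)))))))))
  step 18: S(S(S(S(S(S(add(SSSZ, mul(add(Z, mul(Z, SSSZ)), add(Z, SSSZ)))))))))
  step 19: S(S(S(S(S(S(S(add(SSZ, mul(add(Z, mul(Z, SSSZ)), add(Z, SSSZ))))))))))
  step 20: S(S(S(S(S(S(S(S(add(SZ, mul(add(Z, mul(Z, SSSZ)), add(Z, SSSZ)))))))))))
  step 21: S(S(S(S(S(S(S(S(S(add(Z, mul(add(Z, mul(Z, SSSZ)), add(Z, SSSZ))))))))))))
  step 22: S(S(S(S(S(S(S(S(S(mul(add(Z, mul(Z, SSSZ)), add(Z, SSSZ)))))))))))
  step 23: S(S(S(S(S(S(S(S(S(mul(mul(Z, SSSZ), add(Z, SSSZ)))))))))))
  step 24: S(S(S(S(S(S(S(S(S(mul(Z, add(Z, SSSZ)))))))))))
  step 25: S^9(Z)

Answer: DIFFERENT — A ⇓ SSSZ, B ⇓ S^9(Z)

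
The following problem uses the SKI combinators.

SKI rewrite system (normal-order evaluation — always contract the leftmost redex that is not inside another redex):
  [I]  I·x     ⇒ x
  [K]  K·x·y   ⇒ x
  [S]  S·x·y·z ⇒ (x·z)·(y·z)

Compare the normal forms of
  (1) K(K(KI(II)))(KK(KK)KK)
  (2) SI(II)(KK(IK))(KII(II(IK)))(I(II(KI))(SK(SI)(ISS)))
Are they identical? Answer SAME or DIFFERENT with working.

Term A:
  start: K(K(KI(II)))(KK(KK)KK)
  →1  K(KI(II))
  →2  KI

Term B:
  start: SI(II)(KK(IK))(KII(II(IK)))(I(II(KI))(SK(SI)(ISS)))
  →1  I(KK(IK))(II(KK(IK)))(KII(II(IK)))(I(II(KI))(SK(SI)(ISS)))
  →2  KK(IK)(II(KK(IK)))(KII(II(IK)))(I(II(KI))(SK(SI)(ISS)))
  →3  K(II(KK(IK)))(KII(II(IK)))(I(II(KI))(SK(SI)(ISS)))
  →4  II(KK(IK))(I(II(KI))(SK(SI)(ISS)))
  →5  I(KK(IK))(I(II(KI))(SK(SI)(ISS)))
  →6  KK(IK)(I(II(KI))(SK(SI)(ISS)))
  →7  K(I(II(KI))(SK(SI)(ISS)))
  →8  K(II(KI)(SK(SI)(ISS)))
  →9  K(I(KI)(SK(SI)(ISS)))
  →10  K(KI(SK(SI)(ISS)))
  →11  KI

Answer: SAME — A ⇓ KI, B ⇓ KI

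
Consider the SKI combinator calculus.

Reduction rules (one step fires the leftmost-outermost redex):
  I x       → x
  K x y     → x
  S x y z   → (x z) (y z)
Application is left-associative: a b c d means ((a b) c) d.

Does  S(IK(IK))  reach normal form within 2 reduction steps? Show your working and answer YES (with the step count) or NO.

Answer: YES — reaches normal form S(KK) in 2 ≤ 2 steps

Derivation:
  start: S(IK(IK))
  [1] S(K(IK))
  [2] S(KK)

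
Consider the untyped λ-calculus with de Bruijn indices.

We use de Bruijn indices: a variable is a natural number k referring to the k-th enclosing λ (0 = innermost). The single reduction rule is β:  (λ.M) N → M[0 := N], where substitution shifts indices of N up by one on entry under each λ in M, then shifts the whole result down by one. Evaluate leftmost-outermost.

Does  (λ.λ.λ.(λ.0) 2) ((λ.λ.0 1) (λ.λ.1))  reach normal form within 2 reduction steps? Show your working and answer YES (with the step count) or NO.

  start: (λ.λ.λ.(λ.0) 2) ((λ.λ.0 1) (λ.λ.1))
  step 1: λ.λ.(λ.0) ((λ.λ.0 1) (λ.λ.1))
  step 2: λ.λ.(λ.λ.0 1) (λ.λ.1)

Answer: NO — after 2 steps the term is λ.λ.(λ.λ.0 1) (λ.λ.1), not yet normal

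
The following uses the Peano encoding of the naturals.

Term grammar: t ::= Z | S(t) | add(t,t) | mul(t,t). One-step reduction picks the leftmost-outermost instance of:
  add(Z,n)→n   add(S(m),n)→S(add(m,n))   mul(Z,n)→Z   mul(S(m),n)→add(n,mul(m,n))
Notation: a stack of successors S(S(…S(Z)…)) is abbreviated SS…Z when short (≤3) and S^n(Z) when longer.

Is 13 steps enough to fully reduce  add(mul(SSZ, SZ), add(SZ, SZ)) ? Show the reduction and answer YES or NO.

  start: add(mul(SSZ, SZ), add(SZ, SZ))
  →1  add(add(SZ, mul(SZ, SZ)), add(SZ, SZ))
  →2  add(S(add(Z, mul(SZ, SZ))), add(SZ, SZ))
  →3  S(add(add(Z, mul(SZ, SZ)), add(SZ, SZ)))
  →4  S(add(mul(SZ, SZ), add(SZ, SZ)))
  →5  S(add(add(SZ, mul(Z, SZ)), add(SZ, SZ)))
  →6  S(add(S(add(Z, mul(Z, SZ))), add(SZ, SZ)))
  →7  S(S(add(add(Z, mul(Z, SZ)), add(SZ, SZ))))
  →8  S(S(add(mul(Z, SZ), add(SZ, SZ))))
  →9  S(S(add(Z, add(SZ, SZ))))
  →10  S(S(add(SZ, SZ)))
  →11  S(S(S(add(Z, SZ))))
  →12  S^4(Z)

Answer: YES — reaches normal form S^4(Z) in 12 ≤ 13 steps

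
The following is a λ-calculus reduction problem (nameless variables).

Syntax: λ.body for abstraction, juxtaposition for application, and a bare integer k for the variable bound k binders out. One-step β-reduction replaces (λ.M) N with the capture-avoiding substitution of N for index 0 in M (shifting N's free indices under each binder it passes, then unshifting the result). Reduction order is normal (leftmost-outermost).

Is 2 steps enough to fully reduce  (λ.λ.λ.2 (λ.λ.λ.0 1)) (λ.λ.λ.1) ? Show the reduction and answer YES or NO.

  start: (λ.λ.λ.2 (λ.λ.λ.0 1)) (λ.λ.λ.1)
  step 1: λ.λ.(λ.λ.λ.1) (λ.λ.λ.0 1)
  step 2: λ.λ.λ.λ.1

Answer: YES — reaches normal form λ.λ.λ.λ.1 in 2 ≤ 2 steps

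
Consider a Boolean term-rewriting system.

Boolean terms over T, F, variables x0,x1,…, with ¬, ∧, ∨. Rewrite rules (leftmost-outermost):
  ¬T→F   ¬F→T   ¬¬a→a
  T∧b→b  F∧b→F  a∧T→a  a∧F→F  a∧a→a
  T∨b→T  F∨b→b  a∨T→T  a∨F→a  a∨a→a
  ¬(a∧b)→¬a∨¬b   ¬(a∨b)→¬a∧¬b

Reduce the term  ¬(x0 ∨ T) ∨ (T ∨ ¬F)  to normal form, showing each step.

  start: ¬(x0 ∨ T) ∨ (T ∨ ¬F)
  [1] (¬x0 ∧ ¬T) ∨ (T ∨ ¬F)
  [2] (¬x0 ∧ F) ∨ (T ∨ ¬F)
  [3] F ∨ (T ∨ ¬F)
  [4] T ∨ ¬F
  [5] T

Answer: normal form = T  (in 5 steps)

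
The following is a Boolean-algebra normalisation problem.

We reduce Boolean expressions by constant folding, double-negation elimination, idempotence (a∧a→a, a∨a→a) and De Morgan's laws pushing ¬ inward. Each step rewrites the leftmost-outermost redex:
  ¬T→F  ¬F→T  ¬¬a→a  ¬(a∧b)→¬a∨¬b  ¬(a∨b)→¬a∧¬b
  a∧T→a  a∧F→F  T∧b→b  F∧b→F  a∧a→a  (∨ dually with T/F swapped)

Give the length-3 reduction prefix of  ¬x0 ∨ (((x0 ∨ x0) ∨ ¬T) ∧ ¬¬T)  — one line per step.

  start: ¬x0 ∨ (((x0 ∨ x0) ∨ ¬T) ∧ ¬¬T)
  →1  ¬x0 ∨ ((x0 ∨ ¬T) ∧ ¬¬T)
  →2  ¬x0 ∨ ((x0 ∨ F) ∧ ¬¬T)
  →3  ¬x0 ∨ (x0 ∧ ¬¬T)

Answer: after 3 steps: ¬x0 ∨ (x0 ∧ ¬¬T)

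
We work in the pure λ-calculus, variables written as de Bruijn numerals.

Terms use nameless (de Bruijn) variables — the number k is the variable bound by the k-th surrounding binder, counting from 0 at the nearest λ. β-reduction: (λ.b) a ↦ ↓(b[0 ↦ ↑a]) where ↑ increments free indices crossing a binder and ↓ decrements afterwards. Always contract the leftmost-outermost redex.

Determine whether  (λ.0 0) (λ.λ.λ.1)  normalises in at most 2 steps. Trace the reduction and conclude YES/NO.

  start: (λ.0 0) (λ.λ.λ.1)
  →1  (λ.λ.λ.1) (λ.λ.λ.1)
  →2  λ.λ.1

Answer: YES — reaches normal form λ.λ.1 in 2 ≤ 2 steps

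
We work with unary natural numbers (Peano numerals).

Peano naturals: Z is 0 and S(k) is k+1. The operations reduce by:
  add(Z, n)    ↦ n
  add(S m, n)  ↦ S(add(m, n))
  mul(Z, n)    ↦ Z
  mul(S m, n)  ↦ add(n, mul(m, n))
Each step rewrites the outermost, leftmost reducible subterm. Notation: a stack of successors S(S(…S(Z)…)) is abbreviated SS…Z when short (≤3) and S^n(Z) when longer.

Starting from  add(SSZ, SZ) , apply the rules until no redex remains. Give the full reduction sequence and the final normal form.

  start: add(SSZ, SZ)
  →1  S(add(SZ, SZ))
  →2  S(S(add(Z, SZ)))
  →3  SSSZ

Answer: normal form = SSSZ  (in 3 steps)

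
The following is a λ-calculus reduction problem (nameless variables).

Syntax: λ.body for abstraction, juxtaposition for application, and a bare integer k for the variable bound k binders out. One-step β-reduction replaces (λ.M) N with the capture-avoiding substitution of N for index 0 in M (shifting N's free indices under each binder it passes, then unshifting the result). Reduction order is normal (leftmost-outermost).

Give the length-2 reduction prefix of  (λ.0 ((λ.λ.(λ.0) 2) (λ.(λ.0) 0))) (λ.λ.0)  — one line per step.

  start: (λ.0 ((λ.λ.(λ.0) 2) (λ.(λ.0) 0))) (λ.λ.0)
  step 1: (λ.λ.0) ((λ.λ.(λ.0) (λ.λ.0)) (λ.(λ.0) 0))
  step 2: λ.0

Answer: after 2 steps: λ.0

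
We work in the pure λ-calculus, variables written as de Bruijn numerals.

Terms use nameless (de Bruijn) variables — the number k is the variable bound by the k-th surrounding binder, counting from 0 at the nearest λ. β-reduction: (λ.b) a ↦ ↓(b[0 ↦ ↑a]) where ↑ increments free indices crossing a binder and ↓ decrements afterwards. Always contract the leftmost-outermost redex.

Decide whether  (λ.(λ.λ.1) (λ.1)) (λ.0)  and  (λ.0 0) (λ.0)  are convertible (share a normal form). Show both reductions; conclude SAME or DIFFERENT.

Term A:
  start: (λ.(λ.λ.1) (λ.1)) (λ.0)
  →1  (λ.λ.1) (λ.λ.0)
  →2  λ.λ.λ.0

Term B:
  start: (λ.0 0) (λ.0)
  →1  (λ.0) (λ.0)
  →2  λ.0

Answer: DIFFERENT — A ⇓ λ.λ.λ.0, B ⇓ λ.0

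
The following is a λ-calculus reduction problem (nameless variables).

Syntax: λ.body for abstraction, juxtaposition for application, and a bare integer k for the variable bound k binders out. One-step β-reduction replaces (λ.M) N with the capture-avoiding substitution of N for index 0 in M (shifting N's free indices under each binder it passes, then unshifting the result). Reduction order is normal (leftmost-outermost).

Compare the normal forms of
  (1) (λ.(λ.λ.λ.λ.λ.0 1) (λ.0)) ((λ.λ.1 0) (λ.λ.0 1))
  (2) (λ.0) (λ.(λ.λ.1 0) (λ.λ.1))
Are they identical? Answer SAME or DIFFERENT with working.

Term A:
  start: (λ.(λ.λ.λ.λ.λ.0 1) (λ.0)) ((λ.λ.1 0) (λ.λ.0 1))
  step 1: (λ.λ.λ.λ.λ.0 1) (λ.0)
  step 2: λ.λ.λ.λ.0 1

Term B:
  start: (λ.0) (λ.(λ.λ.1 0) (λ.λ.1))
  step 1: λ.(λ.λ.1 0) (λ.λ.1)
  step 2: λ.λ.(λ.λ.1) 0
  step 3: λ.λ.λ.1

Answer: DIFFERENT — A ⇓ λ.λ.λ.λ.0 1, B ⇓ λ.λ.λ.1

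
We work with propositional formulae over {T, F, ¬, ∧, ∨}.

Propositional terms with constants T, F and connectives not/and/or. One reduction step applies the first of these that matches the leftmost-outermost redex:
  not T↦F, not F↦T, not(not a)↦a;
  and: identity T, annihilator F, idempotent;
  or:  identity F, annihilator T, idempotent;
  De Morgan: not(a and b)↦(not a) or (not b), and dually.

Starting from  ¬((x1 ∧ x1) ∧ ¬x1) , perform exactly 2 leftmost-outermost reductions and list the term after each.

  start: ¬((x1 ∧ x1) ∧ ¬x1)
  [1] ¬(x1 ∧ x1) ∨ ¬¬x1
  [2] (¬x1 ∨ ¬x1) ∨ ¬¬x1

Answer: after 2 steps: (¬x1 ∨ ¬x1) ∨ ¬¬x1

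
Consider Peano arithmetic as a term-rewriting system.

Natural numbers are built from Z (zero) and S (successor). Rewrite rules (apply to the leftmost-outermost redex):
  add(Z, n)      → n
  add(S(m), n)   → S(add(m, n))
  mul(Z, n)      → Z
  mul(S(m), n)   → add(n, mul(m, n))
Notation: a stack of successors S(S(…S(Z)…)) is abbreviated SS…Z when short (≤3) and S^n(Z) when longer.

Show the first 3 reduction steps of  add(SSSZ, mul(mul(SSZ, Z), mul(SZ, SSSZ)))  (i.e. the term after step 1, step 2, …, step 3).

Answer: after 3 steps: S(S(S(add(Z, mul(mul(SSZ, Z), mul(SZ, SSSZ))))))

Reduction:
  start: add(SSSZ, mul(mul(SSZ, Z), mul(SZ, SSSZ)))
  →1  S(add(SSZ, mul(mul(SSZ, Z), mul(SZ, SSSZ))))
  →2  S(S(add(SZ, mul(mul(SSZ, Z), mul(SZ, SSSZ)))))
  →3  S(S(S(add(Z, mul(mul(SSZ, Z), mul(SZ, SSSZ))))))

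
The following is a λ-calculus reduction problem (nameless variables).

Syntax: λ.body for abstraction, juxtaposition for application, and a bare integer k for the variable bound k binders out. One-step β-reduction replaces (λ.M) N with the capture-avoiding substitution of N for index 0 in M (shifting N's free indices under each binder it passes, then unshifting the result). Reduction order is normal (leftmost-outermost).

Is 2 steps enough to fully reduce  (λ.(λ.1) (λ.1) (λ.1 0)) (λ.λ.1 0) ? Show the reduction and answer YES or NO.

  start: (λ.(λ.1) (λ.1) (λ.1 0)) (λ.λ.1 0)
  [1] (λ.λ.λ.1 0) (λ.λ.λ.1 0) (λ.(λ.λ.1 0) 0)
  [2] (λ.λ.1 0) (λ.(λ.λ.1 0) 0)

Answer: NO — after 2 steps the term is (λ.λ.1 0) (λ.(λ.λ.1 0) 0), not yet normal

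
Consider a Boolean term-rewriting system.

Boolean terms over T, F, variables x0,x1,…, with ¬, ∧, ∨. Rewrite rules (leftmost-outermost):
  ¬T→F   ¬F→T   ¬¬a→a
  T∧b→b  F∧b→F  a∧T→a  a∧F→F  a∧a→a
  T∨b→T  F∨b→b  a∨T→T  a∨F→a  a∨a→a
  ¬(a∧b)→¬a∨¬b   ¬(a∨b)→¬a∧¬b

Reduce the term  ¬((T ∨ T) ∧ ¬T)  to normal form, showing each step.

  start: ¬((T ∨ T) ∧ ¬T)
  →1  ¬(T ∨ T) ∨ ¬¬T
  →2  (¬T ∧ ¬T) ∨ ¬¬T
  →3  ¬T ∨ ¬¬T
  →4  F ∨ ¬¬T
  →5  ¬¬T
  →6  T

Answer: normal form = T  (in 6 steps)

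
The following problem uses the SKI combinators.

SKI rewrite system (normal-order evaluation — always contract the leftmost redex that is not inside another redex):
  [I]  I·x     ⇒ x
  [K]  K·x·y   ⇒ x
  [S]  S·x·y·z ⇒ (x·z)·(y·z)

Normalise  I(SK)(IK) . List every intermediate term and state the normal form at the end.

  start: I(SK)(IK)
  [1] SK(IK)
  [2] SKK

Answer: normal form = SKK  (in 2 steps)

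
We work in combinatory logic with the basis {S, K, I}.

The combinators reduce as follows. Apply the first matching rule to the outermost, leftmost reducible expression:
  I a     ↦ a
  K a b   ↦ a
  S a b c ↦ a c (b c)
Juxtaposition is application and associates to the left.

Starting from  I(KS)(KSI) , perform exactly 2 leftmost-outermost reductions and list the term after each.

  start: I(KS)(KSI)
  [1] KS(KSI)
  [2] S

Answer: after 2 steps: S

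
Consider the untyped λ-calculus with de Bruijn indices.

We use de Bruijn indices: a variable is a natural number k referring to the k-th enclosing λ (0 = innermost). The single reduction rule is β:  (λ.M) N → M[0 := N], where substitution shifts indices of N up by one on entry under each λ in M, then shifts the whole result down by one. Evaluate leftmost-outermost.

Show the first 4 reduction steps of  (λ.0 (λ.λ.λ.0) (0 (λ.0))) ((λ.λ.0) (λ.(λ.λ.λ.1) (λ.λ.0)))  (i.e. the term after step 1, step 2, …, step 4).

  start: (λ.0 (λ.λ.λ.0) (0 (λ.0))) ((λ.λ.0) (λ.(λ.λ.λ.1) (λ.λ.0)))
  step 1: (λ.λ.0) (λ.(λ.λ.λ.1) (λ.λ.0)) (λ.λ.λ.0) ((λ.λ.0) (λ.(λ.λ.λ.1) (λ.λ.0)) (λ.0))
  step 2: (λ.0) (λ.λ.λ.0) ((λ.λ.0) (λ.(λ.λ.λ.1) (λ.λ.0)) (λ.0))
  step 3: (λ.λ.λ.0) ((λ.λ.0) (λ.(λ.λ.λ.1) (λ.λ.0)) (λ.0))
  step 4: λ.λ.0

Answer: after 4 steps: λ.λ.0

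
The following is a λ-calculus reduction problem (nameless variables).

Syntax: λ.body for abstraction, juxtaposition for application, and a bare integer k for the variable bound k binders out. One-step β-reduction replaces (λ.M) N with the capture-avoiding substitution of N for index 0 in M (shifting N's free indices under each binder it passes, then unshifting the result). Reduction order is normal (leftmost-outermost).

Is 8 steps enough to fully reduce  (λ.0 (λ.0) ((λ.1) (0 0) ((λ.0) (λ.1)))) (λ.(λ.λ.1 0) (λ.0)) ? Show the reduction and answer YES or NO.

  start: (λ.0 (λ.0) ((λ.1) (0 0) ((λ.0) (λ.1)))) (λ.(λ.λ.1 0) (λ.0))
  step 1: (λ.(λ.λ.1 0) (λ.0)) (λ.0) ((λ.λ.(λ.λ.1 0) (λ.0)) ((λ.(λ.λ.1 0) (λ.0)) (λ.(λ.λ.1 0) (λ.0))) ((λ.0) (λ.λ.(λ.λ.1 0) (λ.0))))
  step 2: (λ.λ.1 0) (λ.0) ((λ.λ.(λ.λ.1 0) (λ.0)) ((λ.(λ.λ.1 0) (λ.0)) (λ.(λ.λ.1 0) (λ.0))) ((λ.0) (λ.λ.(λ.λ.1 0) (λ.0))))
  step 3: (λ.(λ.0) 0) ((λ.λ.(λ.λ.1 0) (λ.0)) ((λ.(λ.λ.1 0) (λ.0)) (λ.(λ.λ.1 0) (λ.0))) ((λ.0) (λ.λ.(λ.λ.1 0) (λ.0))))
  step 4: (λ.0) ((λ.λ.(λ.λ.1 0) (λ.0)) ((λ.(λ.λ.1 0) (λ.0)) (λ.(λ.λ.1 0) (λ.0))) ((λ.0) (λ.λ.(λ.λ.1 0) (λ.0))))
  step 5: (λ.λ.(λ.λ.1 0) (λ.0)) ((λ.(λ.λ.1 0) (λ.0)) (λ.(λ.λ.1 0) (λ.0))) ((λ.0) (λ.λ.(λ.λ.1 0) (λ.0)))
  step 6: (λ.(λ.λ.1 0) (λ.0)) ((λ.0) (λ.λ.(λ.λ.1 0) (λ.0)))
  step 7: (λ.λ.1 0) (λ.0)
  step 8: λ.(λ.0) 0

Answer: NO — after 8 steps the term is λ.(λ.0) 0, not yet normal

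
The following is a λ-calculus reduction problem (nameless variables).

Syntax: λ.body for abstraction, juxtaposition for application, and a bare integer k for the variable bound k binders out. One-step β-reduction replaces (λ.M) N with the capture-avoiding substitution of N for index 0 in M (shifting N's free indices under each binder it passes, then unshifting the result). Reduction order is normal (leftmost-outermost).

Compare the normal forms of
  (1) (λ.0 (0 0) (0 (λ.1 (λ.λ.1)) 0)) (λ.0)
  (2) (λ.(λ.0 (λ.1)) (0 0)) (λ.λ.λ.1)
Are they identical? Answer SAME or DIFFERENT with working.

Answer: DIFFERENT — A ⇓ λ.λ.1, B ⇓ λ.λ.λ.λ.1

Derivation:
Term A:
  start: (λ.0 (0 0) (0 (λ.1 (λ.λ.1)) 0)) (λ.0)
  step 1: (λ.0) ((λ.0) (λ.0)) ((λ.0) (λ.(λ.0) (λ.λ.1)) (λ.0))
  step 2: (λ.0) (λ.0) ((λ.0) (λ.(λ.0) (λ.λ.1)) (λ.0))
  step 3: (λ.0) ((λ.0) (λ.(λ.0) (λ.λ.1)) (λ.0))
  step 4: (λ.0) (λ.(λ.0) (λ.λ.1)) (λ.0)
  step 5: (λ.(λ.0) (λ.λ.1)) (λ.0)
  step 6: (λ.0) (λ.λ.1)
  step 7: λ.λ.1

Term B:
  start: (λ.(λ.0 (λ.1)) (0 0)) (λ.λ.λ.1)
  step 1: (λ.0 (λ.1)) ((λ.λ.λ.1) (λ.λ.λ.1))
  step 2: (λ.λ.λ.1) (λ.λ.λ.1) (λ.(λ.λ.λ.1) (λ.λ.λ.1))
  step 3: (λ.λ.1) (λ.(λ.λ.λ.1) (λ.λ.λ.1))
  step 4: λ.λ.(λ.λ.λ.1) (λ.λ.λ.1)
  step 5: λ.λ.λ.λ.1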